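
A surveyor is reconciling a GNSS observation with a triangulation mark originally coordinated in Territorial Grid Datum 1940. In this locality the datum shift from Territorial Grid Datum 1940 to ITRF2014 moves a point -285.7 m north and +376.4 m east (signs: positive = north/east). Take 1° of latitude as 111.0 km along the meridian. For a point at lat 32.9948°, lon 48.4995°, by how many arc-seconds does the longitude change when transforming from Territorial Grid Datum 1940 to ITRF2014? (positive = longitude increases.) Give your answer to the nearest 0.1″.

At latitude 32.9948°, cos φ = 0.838720.
1° of longitude at this latitude = 111.0 × cos φ = 93.10 km, so Δλ = 376.4 / 93097.9 = 0.0040431° = 14.555″.

Δλ = 14.6″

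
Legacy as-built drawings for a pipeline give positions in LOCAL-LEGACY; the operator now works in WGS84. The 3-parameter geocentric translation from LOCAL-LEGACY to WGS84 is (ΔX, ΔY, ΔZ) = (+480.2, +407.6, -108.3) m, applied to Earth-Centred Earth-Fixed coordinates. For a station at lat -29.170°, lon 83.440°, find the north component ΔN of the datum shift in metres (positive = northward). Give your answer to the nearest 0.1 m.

ΔN = 129.5 m

The local north axis is (−sin φ cos λ, −sin φ sin λ, cos φ), giving ΔN = 26.739 + 197.365 − 94.565 = 129.54 m.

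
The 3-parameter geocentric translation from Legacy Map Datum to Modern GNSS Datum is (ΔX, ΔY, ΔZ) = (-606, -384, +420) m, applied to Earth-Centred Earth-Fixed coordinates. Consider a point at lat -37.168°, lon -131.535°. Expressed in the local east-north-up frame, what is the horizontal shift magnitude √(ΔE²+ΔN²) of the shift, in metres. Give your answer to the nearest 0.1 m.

777.0 m

At φ = -37.168°, λ = -131.535°: sin φ = -0.604154, cos φ = 0.796867, sin λ = -0.748551, cos λ = -0.663077.
ΔE = −sin λ·ΔX + cos λ·ΔY = −(-0.748551)·(-606) + (-0.663077)·(-384) = -199.00 m.
ΔN = −sin φ cos λ·ΔX − sin φ sin λ·ΔY + cos φ·ΔZ = −(-0.604154)(-0.663077)(-606) − (-0.604154)(-0.748551)(-384) + (0.796867)(420) = 751.11 m.
Horizontal magnitude = √(ΔE² + ΔN²) = √((-199.00)² + 751.11²) = 777.02 m.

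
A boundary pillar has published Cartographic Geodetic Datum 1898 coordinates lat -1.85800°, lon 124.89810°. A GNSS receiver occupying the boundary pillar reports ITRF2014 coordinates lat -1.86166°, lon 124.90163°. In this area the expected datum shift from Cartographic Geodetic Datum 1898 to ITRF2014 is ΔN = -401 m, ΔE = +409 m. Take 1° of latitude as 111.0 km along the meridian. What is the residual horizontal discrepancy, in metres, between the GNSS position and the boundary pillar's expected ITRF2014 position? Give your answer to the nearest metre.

18 m

Observed coordinate differences: Δφ = -0.00366°, Δλ = +0.00353°.
Converting to metres (1° lat = 111000 m, cos φ = 0.999474): observed ΔN = -406.3 m, observed ΔE = 391.6 m.
Subtracting the expected shift leaves a residual of -406.3 − (-401) = -5.3 m north and 391.6 − (409) = -17.4 m east.
Residual distance = √((-5.3)² + (-17.4)²) = 18.2 m.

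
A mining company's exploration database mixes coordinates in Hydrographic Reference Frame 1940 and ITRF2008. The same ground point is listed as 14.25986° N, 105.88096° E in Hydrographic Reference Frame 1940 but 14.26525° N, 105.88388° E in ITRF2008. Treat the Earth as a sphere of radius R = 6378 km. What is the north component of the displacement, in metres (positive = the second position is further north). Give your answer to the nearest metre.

Δφ = 14.26525° − 14.25986° = +0.00539°; Δλ = 105.88388° − 105.88096° = +0.00292°.
1° along a meridian = πR/180 = 111317 m.
ΔN = Δφ × 111317 = 600.0 m; ΔE = Δλ × 111317 × cos(14.25986°) = +0.00292 × 111317 × 0.969189 = 315.0 m.

ΔN = 600 m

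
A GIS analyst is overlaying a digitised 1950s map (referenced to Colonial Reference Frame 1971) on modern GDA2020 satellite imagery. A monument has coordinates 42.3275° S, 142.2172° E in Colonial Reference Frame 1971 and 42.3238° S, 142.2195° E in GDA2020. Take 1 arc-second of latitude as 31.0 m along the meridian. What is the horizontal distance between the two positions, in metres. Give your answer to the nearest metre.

Δφ = -42.3238° − -42.3275° = +0.0037°; Δλ = 142.2195° − 142.2172° = +0.0023°.
1° of latitude = 3600 × 31.00 = 111600 m.
ΔN = Δφ × 111600 = 412.9 m; ΔE = Δλ × 111600 × cos(-42.3275°) = +0.0023 × 111600 × 0.739308 = 189.8 m.
Distance = √(ΔE² + ΔN²) = √(189.8² + 412.9²) = 454.4 m.

454 m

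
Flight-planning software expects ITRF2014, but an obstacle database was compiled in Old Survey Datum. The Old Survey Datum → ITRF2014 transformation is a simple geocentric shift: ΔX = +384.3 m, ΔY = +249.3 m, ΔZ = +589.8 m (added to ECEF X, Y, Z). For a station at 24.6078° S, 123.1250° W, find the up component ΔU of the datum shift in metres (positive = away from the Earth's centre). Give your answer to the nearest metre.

The local up (radial) axis is (cos φ cos λ, cos φ sin λ, sin φ), giving ΔU = -190.934 − 189.822 − 245.595 = -626.35 m.

ΔU = -626 m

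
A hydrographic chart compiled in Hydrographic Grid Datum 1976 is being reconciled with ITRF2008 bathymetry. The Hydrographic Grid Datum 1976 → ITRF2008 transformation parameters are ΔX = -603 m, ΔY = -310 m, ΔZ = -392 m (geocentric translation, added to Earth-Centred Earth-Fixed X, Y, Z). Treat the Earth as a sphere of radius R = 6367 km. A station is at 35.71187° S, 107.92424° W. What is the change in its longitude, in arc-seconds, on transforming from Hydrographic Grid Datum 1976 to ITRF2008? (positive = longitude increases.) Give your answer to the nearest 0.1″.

Δλ = -19.1″

sin φ = -0.583709, cos φ = 0.811963, sin λ = -0.951464, cos λ = -0.307759.
East component: ΔE = −sin λ·ΔX + cos λ·ΔY = −(-0.951464)(-603) + (-0.307759)(-310) = -478.33 m.
1° of latitude spans πR/180 = 111125 m; at latitude φ, 1° of longitude spans that × cos φ = 90229.4 m, so Δλ = -478.33 / 90229.4 × 3600 = -19.084″.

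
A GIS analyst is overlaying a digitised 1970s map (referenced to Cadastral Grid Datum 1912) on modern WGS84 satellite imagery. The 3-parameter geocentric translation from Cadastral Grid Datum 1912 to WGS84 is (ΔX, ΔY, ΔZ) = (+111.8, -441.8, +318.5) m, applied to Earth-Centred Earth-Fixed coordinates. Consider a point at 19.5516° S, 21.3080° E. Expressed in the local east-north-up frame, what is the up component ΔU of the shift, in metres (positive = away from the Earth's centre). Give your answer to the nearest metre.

The local up (radial) axis is (cos φ cos λ, cos φ sin λ, sin φ), giving ΔU = 98.152 − 151.285 − 106.588 = -159.72 m.

ΔU = -160 m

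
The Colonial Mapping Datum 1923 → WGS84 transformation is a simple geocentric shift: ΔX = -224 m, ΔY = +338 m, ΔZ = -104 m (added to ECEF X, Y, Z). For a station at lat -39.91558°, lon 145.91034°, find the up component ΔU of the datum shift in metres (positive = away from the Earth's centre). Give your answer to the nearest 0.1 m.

At φ = -39.91558°, λ = 145.91034°: sin φ = -0.641658, cos φ = 0.766991, sin λ = 0.560490, cos λ = -0.828161.
ΔU = cos φ cos λ·ΔX + cos φ sin λ·ΔY + sin φ·ΔZ = (0.766991)(-0.828161)(-224) + (0.766991)(0.560490)(338) + (-0.641658)(-104) = 354.32 m.

ΔU = 354.3 m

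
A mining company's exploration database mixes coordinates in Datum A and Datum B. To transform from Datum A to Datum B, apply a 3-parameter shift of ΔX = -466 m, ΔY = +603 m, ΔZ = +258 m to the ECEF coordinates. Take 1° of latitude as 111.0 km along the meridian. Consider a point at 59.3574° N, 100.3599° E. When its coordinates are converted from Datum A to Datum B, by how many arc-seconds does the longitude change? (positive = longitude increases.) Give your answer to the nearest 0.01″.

sin φ = 0.860363, cos φ = 0.509681, sin λ = 0.983698, cos λ = -0.179831.
East component: ΔE = −sin λ·ΔX + cos λ·ΔY = −(0.983698)(-466) + (-0.179831)(603) = 349.97 m.
1° of latitude spans 111000 m; at latitude φ, 1° of longitude spans that × cos φ = 56574.6 m, so Δλ = 349.97 / 56574.6 × 3600 = 22.269″.

Δλ = 22.27″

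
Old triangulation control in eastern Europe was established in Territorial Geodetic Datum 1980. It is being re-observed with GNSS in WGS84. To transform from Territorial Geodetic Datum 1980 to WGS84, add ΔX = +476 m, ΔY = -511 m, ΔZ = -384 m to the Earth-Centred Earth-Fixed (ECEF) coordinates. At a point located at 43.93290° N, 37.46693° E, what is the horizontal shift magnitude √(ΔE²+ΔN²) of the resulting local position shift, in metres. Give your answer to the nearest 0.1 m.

766.5 m

The local east axis at (φ, λ) is (−sin λ, cos λ, 0), so ΔE = −sin(37.46693°)·476 + cos(37.46693°)·(-511) = -695.14 m.
The local north axis is (−sin φ cos λ, −sin φ sin λ, cos φ), giving ΔN = -262.126 + 215.668 − 276.539 = -323.00 m.
Horizontal magnitude = √(ΔE² + ΔN²) = √((-695.14)² + (-323.00)²) = 766.51 m.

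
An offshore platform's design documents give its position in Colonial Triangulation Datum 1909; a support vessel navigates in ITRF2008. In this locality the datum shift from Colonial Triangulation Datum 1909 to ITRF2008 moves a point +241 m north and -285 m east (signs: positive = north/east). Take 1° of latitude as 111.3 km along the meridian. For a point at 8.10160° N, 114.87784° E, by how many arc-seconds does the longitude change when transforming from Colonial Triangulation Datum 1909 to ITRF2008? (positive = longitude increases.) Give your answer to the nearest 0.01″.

At latitude 8.10160°, cos φ = 0.990020.
1° of longitude at this latitude = 111.3 × cos φ = 110.19 km, so Δλ = -285.0 / 110189.2 = -0.0025865° = -9.311″.

Δλ = -9.31″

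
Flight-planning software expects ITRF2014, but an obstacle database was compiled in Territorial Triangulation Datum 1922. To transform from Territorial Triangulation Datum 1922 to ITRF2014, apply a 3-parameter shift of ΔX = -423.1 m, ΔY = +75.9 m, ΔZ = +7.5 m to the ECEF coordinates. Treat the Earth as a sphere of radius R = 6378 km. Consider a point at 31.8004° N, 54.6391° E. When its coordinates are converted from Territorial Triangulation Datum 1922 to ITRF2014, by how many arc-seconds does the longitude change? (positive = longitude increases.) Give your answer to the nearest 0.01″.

Δλ = 14.80″

sin φ = 0.526962, cos φ = 0.849889, sin λ = 0.815523, cos λ = 0.578725.
East component: ΔE = −sin λ·ΔX + cos λ·ΔY = −(0.815523)(-423.1) + (0.578725)(75.9) = 388.97 m.
1° of latitude spans πR/180 = 111317 m; at latitude φ, 1° of longitude spans that × cos φ = 94607.2 m, so Δλ = 388.97 / 94607.2 × 3600 = 14.801″.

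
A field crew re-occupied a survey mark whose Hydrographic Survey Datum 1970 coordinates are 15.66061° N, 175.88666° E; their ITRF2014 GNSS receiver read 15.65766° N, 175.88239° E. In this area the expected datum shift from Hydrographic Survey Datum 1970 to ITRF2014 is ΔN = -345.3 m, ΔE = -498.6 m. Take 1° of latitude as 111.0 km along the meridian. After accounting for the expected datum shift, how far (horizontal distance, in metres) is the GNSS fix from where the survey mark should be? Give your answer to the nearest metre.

46 m

Observed coordinate differences: Δφ = -0.00295°, Δλ = -0.00427°.
Converting to metres (1° lat = 111000 m, cos φ = 0.962878): observed ΔN = -327.5 m, observed ΔE = -456.4 m.
Subtracting the expected shift leaves a residual of -327.5 − (-345.3) = 17.8 m north and -456.4 − (-498.6) = 42.2 m east.
Residual distance = √(17.8² + 42.2²) = 45.8 m.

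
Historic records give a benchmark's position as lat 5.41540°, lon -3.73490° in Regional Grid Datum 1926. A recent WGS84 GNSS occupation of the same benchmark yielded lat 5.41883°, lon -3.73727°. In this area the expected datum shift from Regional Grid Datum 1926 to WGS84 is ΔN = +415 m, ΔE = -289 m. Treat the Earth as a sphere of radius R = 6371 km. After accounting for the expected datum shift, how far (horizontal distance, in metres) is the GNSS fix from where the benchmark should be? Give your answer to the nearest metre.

Observed coordinate differences: Δφ = +0.00343°, Δλ = -0.00237°.
Converting to metres (1° lat = 111195 m, cos φ = 0.995537): observed ΔN = 381.4 m, observed ΔE = -262.4 m.
Subtracting the expected shift leaves a residual of 381.4 − (415) = -33.6 m north and -262.4 − (-289) = 26.6 m east.
Residual distance = √((-33.6)² + 26.6²) = 42.9 m.

43 m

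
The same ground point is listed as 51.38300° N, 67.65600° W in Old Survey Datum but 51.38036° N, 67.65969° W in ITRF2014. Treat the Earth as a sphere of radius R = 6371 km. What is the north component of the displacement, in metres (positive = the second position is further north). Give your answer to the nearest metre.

ΔN = -294 m

Δφ = 51.38036° − 51.38300° = -0.00264°; Δλ = -67.65969° − -67.65600° = -0.00369°.
1° along a meridian = πR/180 = 111195 m.
ΔN = Δφ × 111195 = -293.6 m; ΔE = Δλ × 111195 × cos(51.38300°) = -0.00369 × 111195 × 0.624111 = -256.1 m.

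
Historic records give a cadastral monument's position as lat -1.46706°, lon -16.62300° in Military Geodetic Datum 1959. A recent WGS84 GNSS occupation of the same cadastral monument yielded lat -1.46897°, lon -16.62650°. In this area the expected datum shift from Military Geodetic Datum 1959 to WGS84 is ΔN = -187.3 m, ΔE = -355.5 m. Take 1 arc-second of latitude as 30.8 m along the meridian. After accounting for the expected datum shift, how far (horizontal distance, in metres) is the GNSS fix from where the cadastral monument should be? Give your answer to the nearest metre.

Observed coordinate differences: Δφ = -0.00191°, Δλ = -0.00350°.
Converting to metres (1° lat = 110880 m, cos φ = 0.999672): observed ΔN = -211.8 m, observed ΔE = -388.0 m.
Subtracting the expected shift leaves a residual of -211.8 − (-187.3) = -24.5 m north and -388.0 − (-355.5) = -32.5 m east.
Residual distance = √((-24.5)² + (-32.5)²) = 40.7 m.

41 m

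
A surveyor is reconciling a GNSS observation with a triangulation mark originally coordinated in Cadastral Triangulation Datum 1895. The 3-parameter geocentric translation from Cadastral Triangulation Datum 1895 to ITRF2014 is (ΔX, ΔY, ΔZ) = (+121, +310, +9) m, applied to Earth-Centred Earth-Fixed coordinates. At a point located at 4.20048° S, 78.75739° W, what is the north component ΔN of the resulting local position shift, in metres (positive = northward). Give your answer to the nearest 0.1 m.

ΔN = -11.6 m

At φ = -4.20048°, λ = -78.75739°: sin φ = -0.073247, cos φ = 0.997314, sin λ = -0.980810, cos λ = 0.194964.
ΔN = −sin φ cos λ·ΔX − sin φ sin λ·ΔY + cos φ·ΔZ = −(-0.073247)(0.194964)(121) − (-0.073247)(-0.980810)(310) + (0.997314)(9) = -11.57 m.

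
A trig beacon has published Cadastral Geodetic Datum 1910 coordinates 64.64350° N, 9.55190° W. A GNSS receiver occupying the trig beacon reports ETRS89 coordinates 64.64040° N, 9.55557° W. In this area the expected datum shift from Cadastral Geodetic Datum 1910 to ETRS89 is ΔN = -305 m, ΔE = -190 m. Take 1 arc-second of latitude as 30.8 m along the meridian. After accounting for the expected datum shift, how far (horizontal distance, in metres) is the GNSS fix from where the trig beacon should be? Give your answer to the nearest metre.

42 m

Observed coordinate differences: Δφ = -0.00310°, Δλ = -0.00367°.
Converting to metres (1° lat = 110880 m, cos φ = 0.428249): observed ΔN = -343.7 m, observed ΔE = -174.3 m.
Subtracting the expected shift leaves a residual of -343.7 − (-305) = -38.7 m north and -174.3 − (-190) = 15.7 m east.
Residual distance = √((-38.7)² + 15.7²) = 41.8 m.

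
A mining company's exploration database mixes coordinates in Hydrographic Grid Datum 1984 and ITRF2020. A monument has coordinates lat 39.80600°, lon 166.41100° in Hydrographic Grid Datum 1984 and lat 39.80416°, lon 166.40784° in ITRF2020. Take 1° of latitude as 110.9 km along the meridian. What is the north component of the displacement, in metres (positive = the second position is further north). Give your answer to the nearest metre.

ΔN = -204 m

Δφ = 39.80416° − 39.80600° = -0.00184°; Δλ = 166.40784° − 166.41100° = -0.00316°.
ΔN = Δφ × 110900 = -204.1 m; ΔE = Δλ × 110900 × cos(39.80600°) = -0.00316 × 110900 × 0.768216 = -269.2 m.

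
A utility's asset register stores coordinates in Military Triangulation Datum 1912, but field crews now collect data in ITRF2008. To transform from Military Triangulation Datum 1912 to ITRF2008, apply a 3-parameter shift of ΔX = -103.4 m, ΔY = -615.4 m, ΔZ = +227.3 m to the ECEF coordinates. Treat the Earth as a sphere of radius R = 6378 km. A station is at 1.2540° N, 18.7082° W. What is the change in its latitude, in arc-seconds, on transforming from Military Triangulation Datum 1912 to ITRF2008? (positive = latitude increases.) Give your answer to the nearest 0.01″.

sin φ = 0.021885, cos φ = 0.999761, sin λ = -0.320749, cos λ = 0.947164.
North component: ΔN = −sin φ cos λ·ΔX − sin φ sin λ·ΔY + cos φ·ΔZ = −(0.021885)(0.947164)(-103.4) − (0.021885)(-0.320749)(-615.4) + (0.999761)(227.3) = 225.07 m.
1° of latitude spans πR/180 = 111317 m, so Δφ = 225.07 / 111317 × 3600 = 7.279″.

Δφ = 7.28″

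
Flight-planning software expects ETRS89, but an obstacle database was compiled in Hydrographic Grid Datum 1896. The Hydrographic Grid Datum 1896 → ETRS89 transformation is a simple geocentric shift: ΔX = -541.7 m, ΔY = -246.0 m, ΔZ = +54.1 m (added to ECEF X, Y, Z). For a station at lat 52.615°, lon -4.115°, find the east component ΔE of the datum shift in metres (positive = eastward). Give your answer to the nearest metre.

ΔE = -284 m

At φ = 52.615°, λ = -4.115°: sin φ = 0.794574, cos φ = 0.607168, sin λ = -0.071759, cos λ = 0.997422.
ΔE = −sin λ·ΔX + cos λ·ΔY = −(-0.071759)·(-541.7) + (0.997422)·(-246.0) = -284.24 m.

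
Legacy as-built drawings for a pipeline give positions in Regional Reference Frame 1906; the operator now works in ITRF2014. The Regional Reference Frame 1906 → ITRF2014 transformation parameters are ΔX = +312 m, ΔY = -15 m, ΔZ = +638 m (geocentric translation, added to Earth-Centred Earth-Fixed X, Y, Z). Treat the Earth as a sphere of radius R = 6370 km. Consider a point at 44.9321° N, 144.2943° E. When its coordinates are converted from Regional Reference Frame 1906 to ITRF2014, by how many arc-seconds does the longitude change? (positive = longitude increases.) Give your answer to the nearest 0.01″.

Δλ = -7.77″

sin φ = 0.706268, cos φ = 0.707944, sin λ = 0.583622, cos λ = -0.812025.
East component: ΔE = −sin λ·ΔX + cos λ·ΔY = −(0.583622)(312) + (-0.812025)(-15) = -169.91 m.
1° of latitude spans πR/180 = 111177 m; at latitude φ, 1° of longitude spans that × cos φ = 78707.5 m, so Δλ = -169.91 / 78707.5 × 3600 = -7.771″.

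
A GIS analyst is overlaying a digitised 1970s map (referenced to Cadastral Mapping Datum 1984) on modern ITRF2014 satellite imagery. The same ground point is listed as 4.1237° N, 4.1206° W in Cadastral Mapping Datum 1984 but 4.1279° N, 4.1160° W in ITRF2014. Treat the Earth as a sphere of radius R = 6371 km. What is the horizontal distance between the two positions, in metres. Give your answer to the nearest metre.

692 m

Δφ = 4.1279° − 4.1237° = +0.0042°; Δλ = -4.1160° − -4.1206° = +0.0046°.
1° along a meridian = πR/180 = 111195 m.
ΔN = Δφ × 111195 = 467.0 m; ΔE = Δλ × 111195 × cos(4.1237°) = +0.0046 × 111195 × 0.997411 = 510.2 m.
Distance = √(ΔE² + ΔN²) = √(510.2² + 467.0²) = 691.7 m.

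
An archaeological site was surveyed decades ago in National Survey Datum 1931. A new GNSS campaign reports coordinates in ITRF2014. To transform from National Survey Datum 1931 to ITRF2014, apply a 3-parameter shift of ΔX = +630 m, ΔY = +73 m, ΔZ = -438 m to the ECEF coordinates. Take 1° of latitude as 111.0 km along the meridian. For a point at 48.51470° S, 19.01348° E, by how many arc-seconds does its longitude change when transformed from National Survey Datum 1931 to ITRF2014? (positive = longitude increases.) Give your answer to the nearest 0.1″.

Δλ = -6.7″

sin φ = -0.749126, cos φ = 0.662428, sin λ = 0.325791, cos λ = 0.945442.
East component: ΔE = −sin λ·ΔX + cos λ·ΔY = −(0.325791)(630) + (0.945442)(73) = -136.23 m.
1° of latitude spans 111000 m; at latitude φ, 1° of longitude spans that × cos φ = 73529.5 m, so Δλ = -136.23 / 73529.5 × 3600 = -6.670″.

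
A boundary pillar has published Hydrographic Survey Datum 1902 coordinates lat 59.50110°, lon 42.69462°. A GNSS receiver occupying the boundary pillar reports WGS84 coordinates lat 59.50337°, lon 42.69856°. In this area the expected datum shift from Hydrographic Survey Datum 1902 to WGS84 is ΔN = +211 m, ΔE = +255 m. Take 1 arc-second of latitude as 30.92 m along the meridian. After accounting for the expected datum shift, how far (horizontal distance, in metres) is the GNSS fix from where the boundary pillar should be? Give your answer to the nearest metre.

Observed coordinate differences: Δφ = +0.00227°, Δλ = +0.00394°.
Converting to metres (1° lat = 111312 m, cos φ = 0.507522): observed ΔN = 252.7 m, observed ΔE = 222.6 m.
Subtracting the expected shift leaves a residual of 252.7 − (211) = 41.7 m north and 222.6 − (255) = -32.4 m east.
Residual distance = √(41.7² + (-32.4)²) = 52.8 m.

53 m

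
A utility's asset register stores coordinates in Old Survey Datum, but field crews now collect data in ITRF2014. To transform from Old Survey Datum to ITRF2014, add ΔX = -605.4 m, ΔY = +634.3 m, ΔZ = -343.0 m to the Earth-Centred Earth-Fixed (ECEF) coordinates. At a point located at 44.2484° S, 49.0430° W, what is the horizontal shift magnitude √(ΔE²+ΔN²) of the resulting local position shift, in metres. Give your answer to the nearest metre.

858 m

At φ = -44.2484°, λ = -49.0430°: sin φ = -0.697770, cos φ = 0.716321, sin λ = -0.755202, cos λ = 0.655492.
ΔE = −sin λ·ΔX + cos λ·ΔY = −(-0.755202)·(-605.4) + (0.655492)·(634.3) = -41.42 m.
ΔN = −sin φ cos λ·ΔX − sin φ sin λ·ΔY + cos φ·ΔZ = −(-0.697770)(0.655492)(-605.4) − (-0.697770)(-0.755202)(634.3) + (0.716321)(-343.0) = -856.85 m.
Horizontal magnitude = √(ΔE² + ΔN²) = √((-41.42)² + (-856.85)²) = 857.85 m.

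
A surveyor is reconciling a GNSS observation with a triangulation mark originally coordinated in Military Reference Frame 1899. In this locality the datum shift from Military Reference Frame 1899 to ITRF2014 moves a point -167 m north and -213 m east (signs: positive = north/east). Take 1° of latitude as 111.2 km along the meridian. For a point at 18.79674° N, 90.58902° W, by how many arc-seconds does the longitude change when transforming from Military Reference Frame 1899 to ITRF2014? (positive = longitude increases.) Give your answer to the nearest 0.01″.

Δλ = -7.28″

At latitude 18.79674°, cos φ = 0.946668.
1° of longitude at this latitude = 111.2 × cos φ = 105.27 km, so Δλ = -213.0 / 105269.4 = -0.0020234° = -7.284″.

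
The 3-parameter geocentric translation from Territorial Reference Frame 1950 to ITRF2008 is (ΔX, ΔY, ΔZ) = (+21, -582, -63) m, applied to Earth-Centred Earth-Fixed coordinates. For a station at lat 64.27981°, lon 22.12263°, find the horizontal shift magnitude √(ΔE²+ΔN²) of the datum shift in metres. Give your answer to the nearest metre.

At φ = 64.27981°, λ = 22.12263°: sin φ = 0.900924, cos φ = 0.433977, sin λ = 0.376590, cos λ = 0.926380.
ΔE = −sin λ·ΔX + cos λ·ΔY = −(0.376590)·(21) + (0.926380)·(-582) = -547.06 m.
ΔN = −sin φ cos λ·ΔX − sin φ sin λ·ΔY + cos φ·ΔZ = −(0.900924)(0.926380)(21) − (0.900924)(0.376590)(-582) + (0.433977)(-63) = 152.59 m.
Horizontal magnitude = √(ΔE² + ΔN²) = √((-547.06)² + 152.59²) = 567.94 m.

568 m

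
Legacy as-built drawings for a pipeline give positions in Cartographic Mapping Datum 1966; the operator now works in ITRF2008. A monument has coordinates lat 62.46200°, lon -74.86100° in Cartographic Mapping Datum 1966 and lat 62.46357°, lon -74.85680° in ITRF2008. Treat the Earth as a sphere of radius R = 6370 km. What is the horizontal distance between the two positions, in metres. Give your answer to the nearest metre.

278 m

Δφ = 62.46357° − 62.46200° = +0.00157°; Δλ = -74.85680° − -74.86100° = +0.00420°.
1° along a meridian = πR/180 = 111177 m.
ΔN = Δφ × 111177 = 174.5 m; ΔE = Δλ × 111177 × cos(62.46200°) = +0.00420 × 111177 × 0.462337 = 215.9 m.
Distance = √(ΔE² + ΔN²) = √(215.9² + 174.5²) = 277.6 m.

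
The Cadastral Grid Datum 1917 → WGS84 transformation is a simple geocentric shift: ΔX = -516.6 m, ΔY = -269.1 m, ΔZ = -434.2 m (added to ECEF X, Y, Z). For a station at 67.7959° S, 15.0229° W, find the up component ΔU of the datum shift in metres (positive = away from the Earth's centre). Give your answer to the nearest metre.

ΔU = 240 m

At φ = -67.7959°, λ = -15.0229°: sin φ = -0.925844, cos φ = 0.377907, sin λ = -0.259205, cos λ = 0.965822.
ΔU = cos φ cos λ·ΔX + cos φ sin λ·ΔY + sin φ·ΔZ = (0.377907)(0.965822)(-516.6) + (0.377907)(-0.259205)(-269.1) + (-0.925844)(-434.2) = 239.81 m.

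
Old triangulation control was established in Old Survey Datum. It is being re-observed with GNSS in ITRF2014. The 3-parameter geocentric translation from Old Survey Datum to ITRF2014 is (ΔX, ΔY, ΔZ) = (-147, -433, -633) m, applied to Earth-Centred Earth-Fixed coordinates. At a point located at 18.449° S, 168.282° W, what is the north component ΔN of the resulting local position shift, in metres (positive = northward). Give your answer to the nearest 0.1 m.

ΔN = -527.1 m

At φ = -18.449°, λ = -168.282°: sin φ = -0.316460, cos φ = 0.948606, sin λ = -0.203095, cos λ = -0.979159.
ΔN = −sin φ cos λ·ΔX − sin φ sin λ·ΔY + cos φ·ΔZ = −(-0.316460)(-0.979159)(-147) − (-0.316460)(-0.203095)(-433) + (0.948606)(-633) = -527.09 m.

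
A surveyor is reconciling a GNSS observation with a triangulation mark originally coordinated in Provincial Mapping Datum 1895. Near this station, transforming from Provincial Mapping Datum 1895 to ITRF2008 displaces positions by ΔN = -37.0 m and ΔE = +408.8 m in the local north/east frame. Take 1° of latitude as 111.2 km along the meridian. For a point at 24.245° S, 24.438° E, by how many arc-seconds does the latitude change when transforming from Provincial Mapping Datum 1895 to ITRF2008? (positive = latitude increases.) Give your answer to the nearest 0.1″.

1° of latitude = 111.2 km, so Δφ = -37.0 / 111200 = -0.0003327° = -1.198″.

Δφ = -1.2″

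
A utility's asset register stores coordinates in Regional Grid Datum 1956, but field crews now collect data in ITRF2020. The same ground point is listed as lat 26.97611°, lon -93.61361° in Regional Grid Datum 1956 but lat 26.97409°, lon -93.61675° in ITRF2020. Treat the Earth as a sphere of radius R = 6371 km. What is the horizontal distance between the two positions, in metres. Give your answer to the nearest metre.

Δφ = 26.97409° − 26.97611° = -0.00202°; Δλ = -93.61675° − -93.61361° = -0.00314°.
1° along a meridian = πR/180 = 111195 m.
ΔN = Δφ × 111195 = -224.6 m; ΔE = Δλ × 111195 × cos(26.97611°) = -0.00314 × 111195 × 0.891196 = -311.2 m.
Distance = √(ΔE² + ΔN²) = √((-311.2)² + (-224.6)²) = 383.8 m.

384 m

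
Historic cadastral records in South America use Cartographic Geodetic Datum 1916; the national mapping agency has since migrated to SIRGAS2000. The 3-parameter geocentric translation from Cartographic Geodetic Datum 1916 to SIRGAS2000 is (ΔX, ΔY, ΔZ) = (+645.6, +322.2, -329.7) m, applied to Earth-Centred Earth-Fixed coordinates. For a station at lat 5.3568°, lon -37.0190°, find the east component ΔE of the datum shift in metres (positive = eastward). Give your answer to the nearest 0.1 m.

ΔE = 646.0 m

The local east axis at (φ, λ) is (−sin λ, cos λ, 0), so ΔE = −sin(-37.0190°)·645.6 + cos(-37.0190°)·322.2 = 645.96 m.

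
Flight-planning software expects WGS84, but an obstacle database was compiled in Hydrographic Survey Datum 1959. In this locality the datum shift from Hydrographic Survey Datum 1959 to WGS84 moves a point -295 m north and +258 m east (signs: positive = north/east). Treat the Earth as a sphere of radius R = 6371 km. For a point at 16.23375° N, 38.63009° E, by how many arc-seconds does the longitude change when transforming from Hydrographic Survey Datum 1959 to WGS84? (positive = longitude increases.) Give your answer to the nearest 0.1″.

Δλ = 8.7″

At latitude 16.23375°, cos φ = 0.960129.
One radian of longitude at latitude φ spans R cos φ, so Δλ = ΔE / (R cos φ) = 258.0 / (6371000 × 0.960129) = 4.2178e-05 rad = 8.700″.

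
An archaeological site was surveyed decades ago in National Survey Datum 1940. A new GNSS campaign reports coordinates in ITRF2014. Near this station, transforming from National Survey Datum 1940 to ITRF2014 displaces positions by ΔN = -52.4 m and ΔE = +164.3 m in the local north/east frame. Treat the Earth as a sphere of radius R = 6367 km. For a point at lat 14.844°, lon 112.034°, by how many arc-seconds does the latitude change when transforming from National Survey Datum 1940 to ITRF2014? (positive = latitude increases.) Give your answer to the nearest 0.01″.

On a sphere of radius R, 1 rad of latitude = R, so Δφ = ΔN / R = -52.4 / 6367000 = -8.2299e-06 rad = -1.698″.

Δφ = -1.70″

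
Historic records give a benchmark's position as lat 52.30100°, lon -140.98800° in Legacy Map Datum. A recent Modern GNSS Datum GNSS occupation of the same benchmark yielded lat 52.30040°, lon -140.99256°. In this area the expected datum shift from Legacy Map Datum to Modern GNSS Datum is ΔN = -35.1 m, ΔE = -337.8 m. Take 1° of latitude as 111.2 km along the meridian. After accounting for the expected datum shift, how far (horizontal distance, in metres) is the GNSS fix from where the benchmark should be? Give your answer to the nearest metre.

42 m

Observed coordinate differences: Δφ = -0.00060°, Δλ = -0.00456°.
Converting to metres (1° lat = 111200 m, cos φ = 0.611513): observed ΔN = -66.7 m, observed ΔE = -310.1 m.
Subtracting the expected shift leaves a residual of -66.7 − (-35.1) = -31.6 m north and -310.1 − (-337.8) = 27.7 m east.
Residual distance = √((-31.6)² + 27.7²) = 42.0 m.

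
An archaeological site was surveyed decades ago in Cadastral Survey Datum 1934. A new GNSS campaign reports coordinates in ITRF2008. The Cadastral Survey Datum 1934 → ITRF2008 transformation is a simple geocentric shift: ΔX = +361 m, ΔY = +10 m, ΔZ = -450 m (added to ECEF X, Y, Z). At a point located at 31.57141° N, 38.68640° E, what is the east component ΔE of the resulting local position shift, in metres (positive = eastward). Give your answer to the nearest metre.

The local east axis at (φ, λ) is (−sin λ, cos λ, 0), so ΔE = −sin(38.68640°)·361 + cos(38.68640°)·10 = -217.84 m.

ΔE = -218 m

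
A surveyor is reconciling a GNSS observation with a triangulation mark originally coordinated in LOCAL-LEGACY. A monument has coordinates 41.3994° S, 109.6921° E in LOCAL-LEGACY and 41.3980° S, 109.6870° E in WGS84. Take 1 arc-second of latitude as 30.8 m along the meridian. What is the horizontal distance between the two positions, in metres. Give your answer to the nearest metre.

Δφ = -41.3980° − -41.3994° = +0.0014°; Δλ = 109.6870° − 109.6921° = -0.0051°.
1° of latitude = 3600 × 30.80 = 110880 m.
ΔN = Δφ × 110880 = 155.2 m; ΔE = Δλ × 110880 × cos(-41.3994°) = -0.0051 × 110880 × 0.750118 = -424.2 m.
Distance = √(ΔE² + ΔN²) = √((-424.2)² + 155.2²) = 451.7 m.

452 m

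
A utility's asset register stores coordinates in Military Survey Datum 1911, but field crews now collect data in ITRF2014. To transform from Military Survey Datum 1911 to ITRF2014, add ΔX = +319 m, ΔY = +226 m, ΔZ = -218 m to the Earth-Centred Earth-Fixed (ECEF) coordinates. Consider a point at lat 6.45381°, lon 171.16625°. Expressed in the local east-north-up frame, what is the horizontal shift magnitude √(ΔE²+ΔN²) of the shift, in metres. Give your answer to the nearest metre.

329 m

At φ = 6.45381°, λ = 171.16625°: sin φ = 0.112402, cos φ = 0.993663, sin λ = 0.153568, cos λ = -0.988138.
ΔE = −sin λ·ΔX + cos λ·ΔY = −(0.153568)·(319) + (-0.988138)·(226) = -272.31 m.
ΔN = −sin φ cos λ·ΔX − sin φ sin λ·ΔY + cos φ·ΔZ = −(0.112402)(-0.988138)(319) − (0.112402)(0.153568)(226) + (0.993663)(-218) = -185.09 m.
Horizontal magnitude = √(ΔE² + ΔN²) = √((-272.31)² + (-185.09)²) = 329.26 m.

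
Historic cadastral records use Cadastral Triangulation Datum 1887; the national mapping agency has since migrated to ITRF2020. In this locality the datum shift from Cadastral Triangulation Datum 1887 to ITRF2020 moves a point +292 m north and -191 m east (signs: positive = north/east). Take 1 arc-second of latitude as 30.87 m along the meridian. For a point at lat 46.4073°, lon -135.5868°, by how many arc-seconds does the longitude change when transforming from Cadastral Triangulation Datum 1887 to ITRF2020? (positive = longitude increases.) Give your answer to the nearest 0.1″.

Δλ = -9.0″

At latitude 46.4073°, cos φ = 0.689527.
1″ of longitude at this latitude = 30.87 × cos φ = 21.2857 m, so Δλ = -191.0 / 21.2857 = -8.973″.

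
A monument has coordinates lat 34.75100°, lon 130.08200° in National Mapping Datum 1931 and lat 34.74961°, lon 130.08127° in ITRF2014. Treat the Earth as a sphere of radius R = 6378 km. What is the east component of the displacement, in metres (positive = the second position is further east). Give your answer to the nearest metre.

Δφ = 34.74961° − 34.75100° = -0.00139°; Δλ = 130.08127° − 130.08200° = -0.00073°.
1° along a meridian = πR/180 = 111317 m.
ΔN = Δφ × 111317 = -154.7 m; ΔE = Δλ × 111317 × cos(34.75100°) = -0.00073 × 111317 × 0.821637 = -66.8 m.

ΔE = -67 m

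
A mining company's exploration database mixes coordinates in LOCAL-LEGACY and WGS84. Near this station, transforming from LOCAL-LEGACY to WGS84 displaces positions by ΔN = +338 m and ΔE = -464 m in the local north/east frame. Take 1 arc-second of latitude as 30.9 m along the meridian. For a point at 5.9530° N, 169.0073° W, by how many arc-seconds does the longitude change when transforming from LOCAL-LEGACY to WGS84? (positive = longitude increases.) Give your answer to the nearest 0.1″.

At latitude 5.9530°, cos φ = 0.994607.
1″ of longitude at this latitude = 30.90 × cos φ = 30.7334 m, so Δλ = -464.0 / 30.7334 = -15.098″.

Δλ = -15.1″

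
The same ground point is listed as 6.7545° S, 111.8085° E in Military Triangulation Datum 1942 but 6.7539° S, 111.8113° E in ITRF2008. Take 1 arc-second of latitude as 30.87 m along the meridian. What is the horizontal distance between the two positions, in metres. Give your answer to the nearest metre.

Δφ = -6.7539° − -6.7545° = +0.0006°; Δλ = 111.8113° − 111.8085° = +0.0028°.
1° of latitude = 3600 × 30.87 = 111132 m.
ΔN = Δφ × 111132 = 66.7 m; ΔE = Δλ × 111132 × cos(-6.7545°) = +0.0028 × 111132 × 0.993059 = 309.0 m.
Distance = √(ΔE² + ΔN²) = √(309.0² + 66.7²) = 316.1 m.

316 m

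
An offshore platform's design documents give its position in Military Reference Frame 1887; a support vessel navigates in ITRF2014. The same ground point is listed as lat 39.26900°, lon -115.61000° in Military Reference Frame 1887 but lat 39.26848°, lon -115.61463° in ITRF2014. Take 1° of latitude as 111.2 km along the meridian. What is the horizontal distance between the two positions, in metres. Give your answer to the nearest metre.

403 m

Δφ = 39.26848° − 39.26900° = -0.00052°; Δλ = -115.61463° − -115.61000° = -0.00463°.
ΔN = Δφ × 111200 = -57.8 m; ΔE = Δλ × 111200 × cos(39.26900°) = -0.00463 × 111200 × 0.774183 = -398.6 m.
Distance = √(ΔE² + ΔN²) = √((-398.6)² + (-57.8)²) = 402.8 m.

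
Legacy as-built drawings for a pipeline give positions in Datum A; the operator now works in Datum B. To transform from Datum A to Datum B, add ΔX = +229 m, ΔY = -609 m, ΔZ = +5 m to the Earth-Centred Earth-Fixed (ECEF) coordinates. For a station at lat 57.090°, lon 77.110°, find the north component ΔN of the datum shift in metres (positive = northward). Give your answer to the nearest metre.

ΔN = 458 m

The local north axis is (−sin φ cos λ, −sin φ sin λ, cos φ), giving ΔN = -42.887 + 498.387 + 2.717 = 458.22 m.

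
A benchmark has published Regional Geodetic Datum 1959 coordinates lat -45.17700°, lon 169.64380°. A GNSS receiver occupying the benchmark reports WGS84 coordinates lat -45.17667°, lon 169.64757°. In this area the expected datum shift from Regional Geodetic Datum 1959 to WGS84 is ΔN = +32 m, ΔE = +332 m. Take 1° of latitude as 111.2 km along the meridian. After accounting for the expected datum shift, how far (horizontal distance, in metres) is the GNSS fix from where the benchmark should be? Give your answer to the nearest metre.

Observed coordinate differences: Δφ = +0.00033°, Δλ = +0.00377°.
Converting to metres (1° lat = 111200 m, cos φ = 0.704919): observed ΔN = 36.7 m, observed ΔE = 295.5 m.
Subtracting the expected shift leaves a residual of 36.7 − (32) = 4.7 m north and 295.5 − (332) = -36.5 m east.
Residual distance = √(4.7² + (-36.5)²) = 36.8 m.

37 m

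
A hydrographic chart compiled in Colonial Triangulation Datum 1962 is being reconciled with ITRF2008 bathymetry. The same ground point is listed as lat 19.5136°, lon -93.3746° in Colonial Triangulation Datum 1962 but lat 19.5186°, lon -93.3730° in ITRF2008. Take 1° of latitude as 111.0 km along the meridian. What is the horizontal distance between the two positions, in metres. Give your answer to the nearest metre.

Δφ = 19.5186° − 19.5136° = +0.0050°; Δλ = -93.3730° − -93.3746° = +0.0016°.
ΔN = Δφ × 111000 = 555.0 m; ΔE = Δλ × 111000 × cos(19.5136°) = +0.0016 × 111000 × 0.942562 = 167.4 m.
Distance = √(ΔE² + ΔN²) = √(167.4² + 555.0²) = 579.7 m.

580 m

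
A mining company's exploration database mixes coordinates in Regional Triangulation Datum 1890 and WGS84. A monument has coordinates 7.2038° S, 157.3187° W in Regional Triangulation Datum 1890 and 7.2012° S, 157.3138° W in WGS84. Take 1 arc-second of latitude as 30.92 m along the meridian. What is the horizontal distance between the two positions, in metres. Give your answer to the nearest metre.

614 m

Δφ = -7.2012° − -7.2038° = +0.0026°; Δλ = -157.3138° − -157.3187° = +0.0049°.
1° of latitude = 3600 × 30.92 = 111312 m.
ΔN = Δφ × 111312 = 289.4 m; ΔE = Δλ × 111312 × cos(-7.2038°) = +0.0049 × 111312 × 0.992106 = 541.1 m.
Distance = √(ΔE² + ΔN²) = √(541.1² + 289.4²) = 613.7 m.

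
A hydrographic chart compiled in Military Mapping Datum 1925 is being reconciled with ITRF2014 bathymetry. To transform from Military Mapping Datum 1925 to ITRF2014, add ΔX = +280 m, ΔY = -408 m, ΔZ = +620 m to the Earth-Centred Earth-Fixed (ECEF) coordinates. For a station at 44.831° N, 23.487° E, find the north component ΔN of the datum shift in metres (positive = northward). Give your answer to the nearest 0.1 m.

ΔN = 373.3 m

At φ = 44.831°, λ = 23.487°: sin φ = 0.705018, cos φ = 0.709189, sin λ = 0.398541, cos λ = 0.917151.
ΔN = −sin φ cos λ·ΔX − sin φ sin λ·ΔY + cos φ·ΔZ = −(0.705018)(0.917151)(280) − (0.705018)(0.398541)(-408) + (0.709189)(620) = 373.29 m.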